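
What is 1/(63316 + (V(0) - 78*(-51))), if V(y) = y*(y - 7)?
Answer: 1/67294 ≈ 1.4860e-5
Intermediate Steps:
V(y) = y*(-7 + y)
1/(63316 + (V(0) - 78*(-51))) = 1/(63316 + (0*(-7 + 0) - 78*(-51))) = 1/(63316 + (0*(-7) + 3978)) = 1/(63316 + (0 + 3978)) = 1/(63316 + 3978) = 1/67294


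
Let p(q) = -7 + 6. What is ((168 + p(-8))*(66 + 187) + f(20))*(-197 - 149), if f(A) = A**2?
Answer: -14757246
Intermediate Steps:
p(q) = -1
((168 + p(-8))*(66 + 187) + f(20))*(-197 - 149) = ((168 - 1)*(66 + 187) + 20**2)*(-197 - 149) = (167*253 + 400)*(-346) = (42251 + 400)*(-346) = 42651*(-346) = -14757246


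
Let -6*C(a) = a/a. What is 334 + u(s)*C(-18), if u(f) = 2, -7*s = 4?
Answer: 1001/3 ≈ 333.67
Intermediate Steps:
C(a) = -⅙ (C(a) = -a/(6*a) = -⅙*1 = -⅙)
s = -4/7 (s = -⅐*4 = -4/7 ≈ -0.57143)
334 + u(s)*C(-18) = 334 + 2*(-⅙) = 334 - ⅓ = 1001/3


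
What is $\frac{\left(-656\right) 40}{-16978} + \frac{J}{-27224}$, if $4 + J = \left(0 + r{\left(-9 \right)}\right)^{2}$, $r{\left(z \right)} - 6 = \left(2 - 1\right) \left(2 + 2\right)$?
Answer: $\frac{44545492}{28888067} \approx 1.542$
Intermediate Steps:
$r{\left(z \right)} = 10$ ($r{\left(z \right)} = 6 + \left(2 - 1\right) \left(2 + 2\right) = 6 + 1 \cdot 4 = 6 + 4 = 10$)
$J = 96$ ($J = -4 + \left(0 + 10\right)^{2} = -4 + 10^{2} = -4 + 100 = 96$)
$\frac{\left(-656\right) 40}{-16978} + \frac{J}{-27224} = \frac{\left(-656\right) 40}{-16978} + \frac{96}{-27224} = \left(-26240\right) \left(- \frac{1}{16978}\right) + 96 \left(- \frac{1}{27224}\right) = \frac{13120}{8489} - \frac{12}{3403} = \frac{44545492}{28888067}$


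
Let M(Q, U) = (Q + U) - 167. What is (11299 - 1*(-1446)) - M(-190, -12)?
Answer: 13114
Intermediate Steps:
M(Q, U) = -167 + Q + U
(11299 - 1*(-1446)) - M(-190, -12) = (11299 - 1*(-1446)) - (-167 - 190 - 12) = (11299 + 1446) - 1*(-369) = 12745 + 369 = 13114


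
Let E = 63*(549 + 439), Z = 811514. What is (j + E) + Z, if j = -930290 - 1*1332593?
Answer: -1389125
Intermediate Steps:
E = 62244 (E = 63*988 = 62244)
j = -2262883 (j = -930290 - 1332593 = -2262883)
(j + E) + Z = (-2262883 + 62244) + 811514 = -2200639 + 811514 = -1389125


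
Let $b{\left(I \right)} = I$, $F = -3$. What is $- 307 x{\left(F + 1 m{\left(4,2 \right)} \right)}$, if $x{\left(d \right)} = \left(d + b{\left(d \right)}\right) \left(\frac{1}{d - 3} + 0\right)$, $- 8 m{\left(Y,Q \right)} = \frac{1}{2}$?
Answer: $- \frac{30086}{97} \approx -310.17$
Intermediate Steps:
$m{\left(Y,Q \right)} = - \frac{1}{16}$ ($m{\left(Y,Q \right)} = - \frac{1}{8 \cdot 2} = \left(- \frac{1}{8}\right) \frac{1}{2} = - \frac{1}{16}$)
$x{\left(d \right)} = \frac{2 d}{-3 + d}$ ($x{\left(d \right)} = \left(d + d\right) \left(\frac{1}{d - 3} + 0\right) = 2 d \left(\frac{1}{-3 + d} + 0\right) = \frac{2 d}{-3 + d}$)
$- 307 x{\left(F + 1 m{\left(4,2 \right)} \right)} = - 307 \frac{2 \left(-3 + 1 \left(- \frac{1}{16}\right)\right)}{-3 + \left(-3 + 1 \left(- \frac{1}{16}\right)\right)} = - 307 \frac{2 \left(-3 - \frac{1}{16}\right)}{-3 - \frac{49}{16}} = - 307 \cdot 2 \left(- \frac{49}{16}\right) \frac{1}{-3 - \frac{49}{16}} = - 307 \cdot 2 \left(- \frac{49}{16}\right) \frac{1}{- \frac{97}{16}} = - 307 \cdot 2 \left(- \frac{49}{16}\right) \left(- \frac{16}{97}\right) = \left(-307\right) \frac{98}{97} = - \frac{30086}{97}$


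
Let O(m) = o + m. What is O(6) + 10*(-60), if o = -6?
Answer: -600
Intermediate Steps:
O(m) = -6 + m
O(6) + 10*(-60) = (-6 + 6) + 10*(-60) = 0 - 600 = -600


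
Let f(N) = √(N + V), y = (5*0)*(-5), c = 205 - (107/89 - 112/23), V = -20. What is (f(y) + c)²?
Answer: 182366483984/4190209 + 1708568*I*√5/2047 ≈ 43522.0 + 1866.4*I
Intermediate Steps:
c = 427142/2047 (c = 205 - (107*(1/89) - 112*1/23) = 205 - (107/89 - 112/23) = 205 - 1*(-7507/2047) = 205 + 7507/2047 = 427142/2047 ≈ 208.67)
y = 0 (y = 0*(-5) = 0)
f(N) = √(-20 + N) (f(N) = √(N - 20) = √(-20 + N))
(f(y) + c)² = (√(-20 + 0) + 427142/2047)² = (√(-20) + 427142/2047)² = (2*I*√5 + 427142/2047)² = (427142/2047 + 2*I*√5)²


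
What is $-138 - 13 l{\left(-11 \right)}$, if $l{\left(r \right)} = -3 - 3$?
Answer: $-60$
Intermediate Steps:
$l{\left(r \right)} = -6$ ($l{\left(r \right)} = -3 - 3 = -6$)
$-138 - 13 l{\left(-11 \right)} = -138 - -78 = -138 + 78 = -60$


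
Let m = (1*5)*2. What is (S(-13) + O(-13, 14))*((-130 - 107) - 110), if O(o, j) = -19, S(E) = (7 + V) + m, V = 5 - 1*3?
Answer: 0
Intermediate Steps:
V = 2 (V = 5 - 3 = 2)
m = 10 (m = 5*2 = 10)
S(E) = 19 (S(E) = (7 + 2) + 10 = 9 + 10 = 19)
(S(-13) + O(-13, 14))*((-130 - 107) - 110) = (19 - 19)*((-130 - 107) - 110) = 0*(-237 - 110) = 0*(-347) = 0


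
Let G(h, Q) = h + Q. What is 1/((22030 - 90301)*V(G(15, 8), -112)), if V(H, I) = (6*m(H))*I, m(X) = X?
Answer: 1/1055196576 ≈ 9.4769e-10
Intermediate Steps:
G(h, Q) = Q + h
V(H, I) = 6*H*I (V(H, I) = (6*H)*I = 6*H*I)
1/((22030 - 90301)*V(G(15, 8), -112)) = 1/((22030 - 90301)*((6*(8 + 15)*(-112)))) = 1/((-68271)*((6*23*(-112)))) = -1/68271/(-15456) = -1/68271*(-1/15456) = 1/1055196576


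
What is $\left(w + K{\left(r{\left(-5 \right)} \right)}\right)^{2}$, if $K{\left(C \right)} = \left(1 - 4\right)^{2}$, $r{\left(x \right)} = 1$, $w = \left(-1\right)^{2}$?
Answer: $100$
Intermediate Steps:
$w = 1$
$K{\left(C \right)} = 9$ ($K{\left(C \right)} = \left(-3\right)^{2} = 9$)
$\left(w + K{\left(r{\left(-5 \right)} \right)}\right)^{2} = \left(1 + 9\right)^{2} = 10^{2} = 100$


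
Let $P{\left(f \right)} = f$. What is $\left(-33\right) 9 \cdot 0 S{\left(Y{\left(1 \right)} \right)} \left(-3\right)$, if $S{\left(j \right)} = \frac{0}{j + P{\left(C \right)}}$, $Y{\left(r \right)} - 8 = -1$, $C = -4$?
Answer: $0$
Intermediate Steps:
$Y{\left(r \right)} = 7$ ($Y{\left(r \right)} = 8 - 1 = 7$)
$S{\left(j \right)} = 0$ ($S{\left(j \right)} = \frac{0}{j - 4} = \frac{0}{-4 + j} = 0$)
$\left(-33\right) 9 \cdot 0 S{\left(Y{\left(1 \right)} \right)} \left(-3\right) = \left(-33\right) 9 \cdot 0 \cdot 0 \left(-3\right) = - 297 \cdot 0 \left(-3\right) = \left(-297\right) 0 = 0$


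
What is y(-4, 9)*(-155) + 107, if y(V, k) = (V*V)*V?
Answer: 10027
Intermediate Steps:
y(V, k) = V³ (y(V, k) = V²*V = V³)
y(-4, 9)*(-155) + 107 = (-4)³*(-155) + 107 = -64*(-155) + 107 = 9920 + 107 = 10027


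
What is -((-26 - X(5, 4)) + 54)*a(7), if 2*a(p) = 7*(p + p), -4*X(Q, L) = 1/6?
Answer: -32977/24 ≈ -1374.0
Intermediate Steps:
X(Q, L) = -1/24 (X(Q, L) = -¼/6 = -¼*⅙ = -1/24)
a(p) = 7*p (a(p) = (7*(p + p))/2 = (7*(2*p))/2 = (14*p)/2 = 7*p)
-((-26 - X(5, 4)) + 54)*a(7) = -((-26 - 1*(-1/24)) + 54)*7*7 = -((-26 + 1/24) + 54)*49 = -(-623/24 + 54)*49 = -673*49/24 = -1*32977/24 = -32977/24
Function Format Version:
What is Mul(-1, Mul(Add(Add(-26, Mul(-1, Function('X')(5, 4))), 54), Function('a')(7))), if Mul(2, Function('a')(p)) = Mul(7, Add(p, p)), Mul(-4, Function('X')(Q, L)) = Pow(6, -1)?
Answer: Rational(-32977, 24) ≈ -1374.0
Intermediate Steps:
Function('X')(Q, L) = Rational(-1, 24) (Function('X')(Q, L) = Mul(Rational(-1, 4), Pow(6, -1)) = Mul(Rational(-1, 4), Rational(1, 6)) = Rational(-1, 24))
Function('a')(p) = Mul(7, p) (Function('a')(p) = Mul(Rational(1, 2), Mul(7, Add(p, p))) = Mul(Rational(1, 2), Mul(7, Mul(2, p))) = Mul(Rational(1, 2), Mul(14, p)) = Mul(7, p))
Mul(-1, Mul(Add(Add(-26, Mul(-1, Function('X')(5, 4))), 54), Function('a')(7))) = Mul(-1, Mul(Add(Add(-26, Mul(-1, Rational(-1, 24))), 54), Mul(7, 7))) = Mul(-1, Mul(Add(Add(-26, Rational(1, 24)), 54), 49)) = Mul(-1, Mul(Add(Rational(-623, 24), 54), 49)) = Mul(-1, Mul(Rational(673, 24), 49)) = Mul(-1, Rational(32977, 24)) = Rational(-32977, 24)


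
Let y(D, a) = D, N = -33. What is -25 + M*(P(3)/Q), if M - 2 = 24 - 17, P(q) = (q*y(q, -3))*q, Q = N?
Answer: -356/11 ≈ -32.364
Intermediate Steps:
Q = -33
P(q) = q³ (P(q) = (q*q)*q = q²*q = q³)
M = 9 (M = 2 + (24 - 17) = 2 + 7 = 9)
-25 + M*(P(3)/Q) = -25 + 9*(3³/(-33)) = -25 + 9*(27*(-1/33)) = -25 + 9*(-9/11) = -25 - 81/11 = -356/11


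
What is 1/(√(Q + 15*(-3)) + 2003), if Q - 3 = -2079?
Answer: 2003/4014130 - I*√2121/4014130 ≈ 0.00049899 - 1.1473e-5*I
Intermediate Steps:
Q = -2076 (Q = 3 - 2079 = -2076)
1/(√(Q + 15*(-3)) + 2003) = 1/(√(-2076 + 15*(-3)) + 2003) = 1/(√(-2076 - 45) + 2003) = 1/(√(-2121) + 2003) = 1/(I*√2121 + 2003) = 1/(2003 + I*√2121)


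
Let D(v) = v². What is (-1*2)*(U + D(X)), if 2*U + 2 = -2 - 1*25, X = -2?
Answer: 21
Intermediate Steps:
U = -29/2 (U = -1 + (-2 - 1*25)/2 = -1 + (-2 - 25)/2 = -1 + (½)*(-27) = -1 - 27/2 = -29/2 ≈ -14.500)
(-1*2)*(U + D(X)) = (-1*2)*(-29/2 + (-2)²) = -2*(-29/2 + 4) = -2*(-21/2) = 21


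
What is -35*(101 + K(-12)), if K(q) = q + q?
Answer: -2695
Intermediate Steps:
K(q) = 2*q
-35*(101 + K(-12)) = -35*(101 + 2*(-12)) = -35*(101 - 24) = -35*77 = -2695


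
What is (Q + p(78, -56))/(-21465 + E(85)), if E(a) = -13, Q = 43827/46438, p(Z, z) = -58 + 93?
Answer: -238451/142485052 ≈ -0.0016735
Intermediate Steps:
p(Z, z) = 35
Q = 6261/6634 (Q = 43827*(1/46438) = 6261/6634 ≈ 0.94377)
(Q + p(78, -56))/(-21465 + E(85)) = (6261/6634 + 35)/(-21465 - 13) = (238451/6634)/(-21478) = (238451/6634)*(-1/21478) = -238451/142485052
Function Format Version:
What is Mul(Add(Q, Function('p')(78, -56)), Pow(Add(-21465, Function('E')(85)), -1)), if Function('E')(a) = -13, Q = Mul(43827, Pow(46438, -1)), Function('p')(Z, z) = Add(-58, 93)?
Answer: Rational(-238451, 142485052) ≈ -0.0016735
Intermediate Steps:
Function('p')(Z, z) = 35
Q = Rational(6261, 6634) (Q = Mul(43827, Rational(1, 46438)) = Rational(6261, 6634) ≈ 0.94377)
Mul(Add(Q, Function('p')(78, -56)), Pow(Add(-21465, Function('E')(85)), -1)) = Mul(Add(Rational(6261, 6634), 35), Pow(Add(-21465, -13), -1)) = Mul(Rational(238451, 6634), Pow(-21478, -1)) = Mul(Rational(238451, 6634), Rational(-1, 21478)) = Rational(-238451, 142485052)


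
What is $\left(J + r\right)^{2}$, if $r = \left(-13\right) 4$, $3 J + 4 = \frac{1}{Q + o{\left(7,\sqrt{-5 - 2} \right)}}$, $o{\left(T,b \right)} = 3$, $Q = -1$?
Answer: $\frac{101761}{36} \approx 2826.7$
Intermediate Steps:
$J = - \frac{7}{6}$ ($J = - \frac{4}{3} + \frac{1}{3 \left(-1 + 3\right)} = - \frac{4}{3} + \frac{1}{3 \cdot 2} = - \frac{4}{3} + \frac{1}{3} \cdot \frac{1}{2} = - \frac{4}{3} + \frac{1}{6} = - \frac{7}{6} \approx -1.1667$)
$r = -52$
$\left(J + r\right)^{2} = \left(- \frac{7}{6} - 52\right)^{2} = \left(- \frac{319}{6}\right)^{2} = \frac{101761}{36}$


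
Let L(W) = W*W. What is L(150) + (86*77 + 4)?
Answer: 29126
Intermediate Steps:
L(W) = W²
L(150) + (86*77 + 4) = 150² + (86*77 + 4) = 22500 + (6622 + 4) = 22500 + 6626 = 29126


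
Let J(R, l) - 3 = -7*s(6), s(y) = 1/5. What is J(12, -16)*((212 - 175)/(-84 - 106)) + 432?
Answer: 205052/475 ≈ 431.69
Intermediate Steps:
s(y) = ⅕
J(R, l) = 8/5 (J(R, l) = 3 - 7*⅕ = 3 - 7/5 = 8/5)
J(12, -16)*((212 - 175)/(-84 - 106)) + 432 = 8*((212 - 175)/(-84 - 106))/5 + 432 = 8*(37/(-190))/5 + 432 = 8*(37*(-1/190))/5 + 432 = (8/5)*(-37/190) + 432 = -148/475 + 432 = 205052/475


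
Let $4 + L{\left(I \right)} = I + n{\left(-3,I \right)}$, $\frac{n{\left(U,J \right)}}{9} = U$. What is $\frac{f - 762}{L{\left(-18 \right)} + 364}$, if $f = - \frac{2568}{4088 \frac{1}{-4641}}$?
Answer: $\frac{52399}{7665} \approx 6.8361$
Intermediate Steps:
$n{\left(U,J \right)} = 9 U$
$L{\left(I \right)} = -31 + I$ ($L{\left(I \right)} = -4 + \left(I + 9 \left(-3\right)\right) = -4 + \left(I - 27\right) = -4 + \left(-27 + I\right) = -31 + I$)
$f = \frac{212823}{73}$ ($f = - \frac{2568}{4088 \left(- \frac{1}{4641}\right)} = - \frac{2568}{- \frac{584}{663}} = \left(-2568\right) \left(- \frac{663}{584}\right) = \frac{212823}{73} \approx 2915.4$)
$\frac{f - 762}{L{\left(-18 \right)} + 364} = \frac{\frac{212823}{73} - 762}{\left(-31 - 18\right) + 364} = \frac{157197}{73 \left(-49 + 364\right)} = \frac{157197}{73 \cdot 315} = \frac{157197}{73} \cdot \frac{1}{315} = \frac{52399}{7665}$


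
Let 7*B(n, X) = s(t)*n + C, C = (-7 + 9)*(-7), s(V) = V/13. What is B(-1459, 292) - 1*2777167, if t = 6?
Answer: -252731133/91 ≈ -2.7773e+6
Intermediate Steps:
s(V) = V/13 (s(V) = V*(1/13) = V/13)
C = -14 (C = 2*(-7) = -14)
B(n, X) = -2 + 6*n/91 (B(n, X) = (((1/13)*6)*n - 14)/7 = (6*n/13 - 14)/7 = (-14 + 6*n/13)/7 = -2 + 6*n/91)
B(-1459, 292) - 1*2777167 = (-2 + (6/91)*(-1459)) - 1*2777167 = (-2 - 8754/91) - 2777167 = -8936/91 - 2777167 = -252731133/91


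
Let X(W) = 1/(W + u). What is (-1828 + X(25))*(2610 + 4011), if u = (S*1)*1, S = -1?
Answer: -96823297/8 ≈ -1.2103e+7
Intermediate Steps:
u = -1 (u = -1*1*1 = -1*1 = -1)
X(W) = 1/(-1 + W) (X(W) = 1/(W - 1) = 1/(-1 + W))
(-1828 + X(25))*(2610 + 4011) = (-1828 + 1/(-1 + 25))*(2610 + 4011) = (-1828 + 1/24)*6621 = -43871/24*6621 = -96823297/8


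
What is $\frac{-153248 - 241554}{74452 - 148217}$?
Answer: $\frac{394802}{73765} \approx 5.3522$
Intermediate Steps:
$\frac{-153248 - 241554}{74452 - 148217} = - \frac{394802}{-73765} = \left(-394802\right) \left(- \frac{1}{73765}\right) = \frac{394802}{73765}$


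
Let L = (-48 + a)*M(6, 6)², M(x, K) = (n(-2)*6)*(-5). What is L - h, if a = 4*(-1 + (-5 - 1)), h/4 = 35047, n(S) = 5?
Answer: -1850188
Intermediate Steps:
M(x, K) = -150 (M(x, K) = (5*6)*(-5) = 30*(-5) = -150)
h = 140188 (h = 4*35047 = 140188)
a = -28 (a = 4*(-1 - 6) = 4*(-7) = -28)
L = -1710000 (L = (-48 - 28)*(-150)² = -76*22500 = -1710000)
L - h = -1710000 - 1*140188 = -1710000 - 140188 = -1850188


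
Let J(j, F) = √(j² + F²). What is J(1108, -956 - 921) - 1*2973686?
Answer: -2973686 + √4750793 ≈ -2.9715e+6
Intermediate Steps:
J(j, F) = √(F² + j²)
J(1108, -956 - 921) - 1*2973686 = √((-956 - 921)² + 1108²) - 1*2973686 = √((-1877)² + 1227664) - 2973686 = √(3523129 + 1227664) - 2973686 = √4750793 - 2973686 = -2973686 + √4750793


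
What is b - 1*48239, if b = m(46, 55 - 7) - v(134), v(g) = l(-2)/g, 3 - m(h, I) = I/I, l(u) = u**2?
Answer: -3231881/67 ≈ -48237.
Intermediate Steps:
m(h, I) = 2 (m(h, I) = 3 - I/I = 3 - 1*1 = 3 - 1 = 2)
v(g) = 4/g (v(g) = (-2)**2/g = 4/g)
b = 132/67 (b = 2 - 4/134 = 2 - 1*2/67 = 2 - 2/67 = 132/67 ≈ 1.9701)
b - 1*48239 = 132/67 - 1*48239 = 132/67 - 48239 = -3231881/67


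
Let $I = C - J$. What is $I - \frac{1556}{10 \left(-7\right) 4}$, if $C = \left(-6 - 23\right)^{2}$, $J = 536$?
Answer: $\frac{21739}{70} \approx 310.56$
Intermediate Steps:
$C = 841$ ($C = \left(-29\right)^{2} = 841$)
$I = 305$ ($I = 841 - 536 = 305$)
$I - \frac{1556}{10 \left(-7\right) 4} = 305 - \frac{1556}{10 \left(-7\right) 4} = 305 - \frac{1556}{\left(-70\right) 4} = 305 - \frac{1556}{-280} = 305 - - \frac{389}{70} = 305 + \frac{389}{70} = \frac{21739}{70}$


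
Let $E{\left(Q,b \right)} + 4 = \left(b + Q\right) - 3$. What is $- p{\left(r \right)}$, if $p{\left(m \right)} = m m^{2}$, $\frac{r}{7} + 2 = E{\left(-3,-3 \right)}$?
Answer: $1157625$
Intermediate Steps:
$E{\left(Q,b \right)} = -7 + Q + b$ ($E{\left(Q,b \right)} = -4 - \left(3 - Q - b\right) = -4 + \left(-3 + Q + b\right) = -7 + Q + b$)
$r = -105$ ($r = -14 + 7 \left(-7 - 3 - 3\right) = -14 + 7 \left(-13\right) = -14 - 91 = -105$)
$p{\left(m \right)} = m^{3}$
$- p{\left(r \right)} = - \left(-105\right)^{3} = \left(-1\right) \left(-1157625\right) = 1157625$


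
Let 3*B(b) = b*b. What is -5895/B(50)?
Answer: -3537/500 ≈ -7.0740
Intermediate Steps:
B(b) = b**2/3 (B(b) = (b*b)/3 = b**2/3)
-5895/B(50) = -5895/((1/3)*50**2) = -5895/((1/3)*2500) = -5895/2500/3 = -5895*3/2500 = -3537/500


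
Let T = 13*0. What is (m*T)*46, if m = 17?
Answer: 0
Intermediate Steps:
T = 0
(m*T)*46 = (17*0)*46 = 0*46 = 0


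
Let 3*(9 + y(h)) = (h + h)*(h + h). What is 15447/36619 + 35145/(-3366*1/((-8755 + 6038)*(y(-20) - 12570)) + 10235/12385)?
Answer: 2586763388444221434/60817229842963 ≈ 42533.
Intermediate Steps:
y(h) = -9 + 4*h**2/3 (y(h) = -9 + ((h + h)*(h + h))/3 = -9 + ((2*h)*(2*h))/3 = -9 + (4*h**2)/3 = -9 + 4*h**2/3)
15447/36619 + 35145/(-3366*1/((-8755 + 6038)*(y(-20) - 12570)) + 10235/12385) = 15447/36619 + 35145/(-3366*1/((-8755 + 6038)*((-9 + (4/3)*(-20)**2) - 12570)) + 10235/12385) = 15447*(1/36619) + 35145/(-3366*(-1/(2717*((-9 + (4/3)*400) - 12570))) + 10235*(1/12385)) = 15447/36619 + 35145/(-3366*(-1/(2717*((-9 + 1600/3) - 12570))) + 2047/2477) = 15447/36619 + 35145/(-3366*(-1/(2717*(1573/3 - 12570))) + 2047/2477) = 15447/36619 + 35145/(-3366/((-2717*(-36137/3))) + 2047/2477) = 15447/36619 + 35145/(-3366/98184229/3 + 2047/2477) = 15447/36619 + 35145/(-3366*3/98184229 + 2047/2477) = 15447/36619 + 35145/(-918/8925839 + 2047/2477) = 15447/36619 + 35145/(18268918547/22109303203) = 15447/36619 + 35145*(22109303203/18268918547) = 15447/36619 + 70639223733585/1660810777 = 2586763388444221434/60817229842963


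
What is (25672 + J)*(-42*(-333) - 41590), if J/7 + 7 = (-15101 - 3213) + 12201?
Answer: 473905472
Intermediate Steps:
J = -42840 (J = -49 + 7*((-15101 - 3213) + 12201) = -49 + 7*(-18314 + 12201) = -49 + 7*(-6113) = -49 - 42791 = -42840)
(25672 + J)*(-42*(-333) - 41590) = (25672 - 42840)*(-42*(-333) - 41590) = -17168*(13986 - 41590) = -17168*(-27604) = 473905472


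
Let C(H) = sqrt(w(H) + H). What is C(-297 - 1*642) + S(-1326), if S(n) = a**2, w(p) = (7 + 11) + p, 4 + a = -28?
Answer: 1024 + 2*I*sqrt(465) ≈ 1024.0 + 43.128*I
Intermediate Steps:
a = -32 (a = -4 - 28 = -32)
w(p) = 18 + p
C(H) = sqrt(18 + 2*H) (C(H) = sqrt((18 + H) + H) = sqrt(18 + 2*H))
S(n) = 1024 (S(n) = (-32)**2 = 1024)
C(-297 - 1*642) + S(-1326) = sqrt(18 + 2*(-297 - 1*642)) + 1024 = sqrt(18 + 2*(-297 - 642)) + 1024 = sqrt(18 + 2*(-939)) + 1024 = sqrt(18 - 1878) + 1024 = sqrt(-1860) + 1024 = 2*I*sqrt(465) + 1024 = 1024 + 2*I*sqrt(465)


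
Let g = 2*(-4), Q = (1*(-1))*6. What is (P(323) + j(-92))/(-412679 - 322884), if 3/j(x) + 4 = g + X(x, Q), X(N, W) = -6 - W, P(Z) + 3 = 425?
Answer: -1687/2942252 ≈ -0.00057337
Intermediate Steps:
P(Z) = 422 (P(Z) = -3 + 425 = 422)
Q = -6 (Q = -1*6 = -6)
g = -8
j(x) = -¼ (j(x) = 3/(-4 + (-8 + (-6 - 1*(-6)))) = 3/(-4 + (-8 + (-6 + 6))) = 3/(-4 + (-8 + 0)) = 3/(-4 - 8) = 3/(-12) = 3*(-1/12) = -¼)
(P(323) + j(-92))/(-412679 - 322884) = (422 - ¼)/(-412679 - 322884) = (1687/4)/(-735563) = (1687/4)*(-1/735563) = -1687/2942252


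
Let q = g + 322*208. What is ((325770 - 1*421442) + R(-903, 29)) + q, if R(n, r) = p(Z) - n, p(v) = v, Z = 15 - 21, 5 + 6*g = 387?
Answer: -83206/3 ≈ -27735.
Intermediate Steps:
g = 191/3 (g = -5/6 + (1/6)*387 = -5/6 + 129/2 = 191/3 ≈ 63.667)
Z = -6
R(n, r) = -6 - n
q = 201119/3 (q = 191/3 + 322*208 = 191/3 + 66976 = 201119/3 ≈ 67040.)
((325770 - 1*421442) + R(-903, 29)) + q = ((325770 - 1*421442) + (-6 - 1*(-903))) + 201119/3 = ((325770 - 421442) + (-6 + 903)) + 201119/3 = (-95672 + 897) + 201119/3 = -94775 + 201119/3 = -83206/3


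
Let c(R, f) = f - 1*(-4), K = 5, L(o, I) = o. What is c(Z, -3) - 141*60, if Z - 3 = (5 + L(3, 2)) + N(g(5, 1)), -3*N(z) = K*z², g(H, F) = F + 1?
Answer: -8459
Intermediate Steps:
g(H, F) = 1 + F
N(z) = -5*z²/3
Z = 13/3 (Z = 3 + ((5 + 3) - 5*(1 + 1)²/3) = 3 + (8 - 5/3*2²) = 3 + (8 - 5/3*4) = 3 + (8 - 20/3) = 3 + 4/3 = 13/3 ≈ 4.3333)
c(R, f) = 4 + f (c(R, f) = f + 4 = 4 + f)
c(Z, -3) - 141*60 = (4 - 3) - 141*60 = 1 - 8460 = -8459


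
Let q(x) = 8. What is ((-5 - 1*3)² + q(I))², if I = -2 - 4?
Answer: 5184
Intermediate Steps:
I = -6
((-5 - 1*3)² + q(I))² = ((-5 - 1*3)² + 8)² = ((-5 - 3)² + 8)² = ((-8)² + 8)² = (64 + 8)² = 72² = 5184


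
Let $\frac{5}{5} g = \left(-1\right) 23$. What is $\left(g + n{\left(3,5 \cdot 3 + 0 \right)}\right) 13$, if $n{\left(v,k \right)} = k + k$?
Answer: $91$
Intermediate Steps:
$g = -23$ ($g = \left(-1\right) 23 = -23$)
$n{\left(v,k \right)} = 2 k$
$\left(g + n{\left(3,5 \cdot 3 + 0 \right)}\right) 13 = \left(-23 + 2 \left(5 \cdot 3 + 0\right)\right) 13 = \left(-23 + 2 \left(15 + 0\right)\right) 13 = \left(-23 + 2 \cdot 15\right) 13 = \left(-23 + 30\right) 13 = 7 \cdot 13 = 91$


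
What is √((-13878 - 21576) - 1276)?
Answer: I*√36730 ≈ 191.65*I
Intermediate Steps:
√((-13878 - 21576) - 1276) = √(-35454 - 1276) = √(-36730) = I*√36730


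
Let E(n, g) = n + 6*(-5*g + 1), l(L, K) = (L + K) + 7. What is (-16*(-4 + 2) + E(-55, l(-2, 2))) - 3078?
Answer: -3305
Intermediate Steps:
l(L, K) = 7 + K + L (l(L, K) = (K + L) + 7 = 7 + K + L)
E(n, g) = 6 + n - 30*g (E(n, g) = n + 6*(1 - 5*g) = n + (6 - 30*g) = 6 + n - 30*g)
(-16*(-4 + 2) + E(-55, l(-2, 2))) - 3078 = (-16*(-4 + 2) + (6 - 55 - 30*(7 + 2 - 2))) - 3078 = (-16*(-2) + (6 - 55 - 30*7)) - 3078 = (32 + (6 - 55 - 210)) - 3078 = (32 - 259) - 3078 = -227 - 3078 = -3305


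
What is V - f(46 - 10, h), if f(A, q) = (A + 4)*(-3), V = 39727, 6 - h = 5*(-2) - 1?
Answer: 39847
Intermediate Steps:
h = 17 (h = 6 - (5*(-2) - 1) = 6 - (-10 - 1) = 6 - 1*(-11) = 6 + 11 = 17)
f(A, q) = -12 - 3*A (f(A, q) = (4 + A)*(-3) = -12 - 3*A)
V - f(46 - 10, h) = 39727 - (-12 - 3*(46 - 10)) = 39727 - (-12 - 3*36) = 39727 - (-12 - 108) = 39727 - 1*(-120) = 39727 + 120 = 39847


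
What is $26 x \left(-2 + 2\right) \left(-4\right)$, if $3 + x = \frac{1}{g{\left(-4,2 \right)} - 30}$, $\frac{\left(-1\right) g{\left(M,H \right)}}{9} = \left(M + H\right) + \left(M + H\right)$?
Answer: $0$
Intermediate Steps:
$g{\left(M,H \right)} = - 18 H - 18 M$ ($g{\left(M,H \right)} = - 9 \left(\left(M + H\right) + \left(M + H\right)\right) = - 9 \left(\left(H + M\right) + \left(H + M\right)\right) = - 9 \left(2 H + 2 M\right) = - 18 H - 18 M$)
$x = - \frac{17}{6}$ ($x = -3 + \frac{1}{\left(\left(-18\right) 2 - -72\right) - 30} = -3 + \frac{1}{\left(-36 + 72\right) - 30} = -3 + \frac{1}{36 - 30} = -3 + \frac{1}{6} = - \frac{17}{6} \approx -2.8333$)
$26 x \left(-2 + 2\right) \left(-4\right) = 26 \left(- \frac{17}{6}\right) \left(-2 + 2\right) \left(-4\right) = - \frac{221 \cdot 0 \left(-4\right)}{3} = \left(- \frac{221}{3}\right) 0 = 0$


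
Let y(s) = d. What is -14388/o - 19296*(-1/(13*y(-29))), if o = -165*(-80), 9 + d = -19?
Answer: -492319/9100 ≈ -54.101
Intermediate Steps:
d = -28 (d = -9 - 19 = -28)
y(s) = -28
o = 13200
-14388/o - 19296*(-1/(13*y(-29))) = -14388/13200 - 19296/((-28*(-13))) = -14388*1/13200 - 19296/364 = -109/100 - 19296*1/364 = -109/100 - 4824/91 = -492319/9100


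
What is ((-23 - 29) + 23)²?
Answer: 841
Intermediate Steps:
((-23 - 29) + 23)² = (-52 + 23)² = (-29)² = 841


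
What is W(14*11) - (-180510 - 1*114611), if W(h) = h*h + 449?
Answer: 319286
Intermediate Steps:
W(h) = 449 + h² (W(h) = h² + 449 = 449 + h²)
W(14*11) - (-180510 - 1*114611) = (449 + (14*11)²) - (-180510 - 1*114611) = (449 + 154²) - (-180510 - 114611) = (449 + 23716) - 1*(-295121) = 24165 + 295121 = 319286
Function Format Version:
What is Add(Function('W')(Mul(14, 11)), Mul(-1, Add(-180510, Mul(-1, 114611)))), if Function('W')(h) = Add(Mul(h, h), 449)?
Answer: 319286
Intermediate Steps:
Function('W')(h) = Add(449, Pow(h, 2)) (Function('W')(h) = Add(Pow(h, 2), 449) = Add(449, Pow(h, 2)))
Add(Function('W')(Mul(14, 11)), Mul(-1, Add(-180510, Mul(-1, 114611)))) = Add(Add(449, Pow(Mul(14, 11), 2)), Mul(-1, Add(-180510, Mul(-1, 114611)))) = Add(Add(449, Pow(154, 2)), Mul(-1, Add(-180510, -114611))) = Add(Add(449, 23716), Mul(-1, -295121)) = Add(24165, 295121) = 319286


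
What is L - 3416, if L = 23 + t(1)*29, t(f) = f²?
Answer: -3364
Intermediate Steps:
L = 52 (L = 23 + 1²*29 = 23 + 1*29 = 23 + 29 = 52)
L - 3416 = 52 - 3416 = -3364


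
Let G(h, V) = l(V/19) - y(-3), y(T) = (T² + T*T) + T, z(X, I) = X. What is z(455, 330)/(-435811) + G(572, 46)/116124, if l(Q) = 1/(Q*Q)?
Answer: -125477178089/107086774649424 ≈ -0.0011717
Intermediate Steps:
y(T) = T + 2*T² (y(T) = (T² + T²) + T = 2*T² + T = T + 2*T²)
l(Q) = Q⁻² (l(Q) = 1/Q² = Q⁻²)
G(h, V) = -15 + 361/V² (G(h, V) = (V/19)⁻² - (-3)*(1 + 2*(-3)) = (V*(1/19))⁻² - (-3)*(1 - 6) = (V/19)⁻² - (-3)*(-5) = 361/V² - 1*15 = 361/V² - 15 = -15 + 361/V²)
z(455, 330)/(-435811) + G(572, 46)/116124 = 455/(-435811) + (-15 + 361/46²)/116124 = 455*(-1/435811) + (-15 + 361*(1/2116))*(1/116124) = -455/435811 + (-15 + 361/2116)*(1/116124) = -455/435811 - 31379/2116*1/116124 = -455/435811 - 31379/245718384 = -125477178089/107086774649424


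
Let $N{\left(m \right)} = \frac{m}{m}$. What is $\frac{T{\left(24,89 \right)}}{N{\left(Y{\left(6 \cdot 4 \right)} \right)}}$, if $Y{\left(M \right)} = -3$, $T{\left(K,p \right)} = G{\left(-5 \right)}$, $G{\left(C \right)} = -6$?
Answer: $-6$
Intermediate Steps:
$T{\left(K,p \right)} = -6$
$N{\left(m \right)} = 1$
$\frac{T{\left(24,89 \right)}}{N{\left(Y{\left(6 \cdot 4 \right)} \right)}} = - \frac{6}{1} = \left(-6\right) 1 = -6$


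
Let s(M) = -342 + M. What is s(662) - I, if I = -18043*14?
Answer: 252922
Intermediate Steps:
I = -252602
s(662) - I = (-342 + 662) - 1*(-252602) = 320 + 252602 = 252922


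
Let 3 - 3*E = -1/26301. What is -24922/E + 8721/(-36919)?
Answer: -36299484498969/1456528388 ≈ -24922.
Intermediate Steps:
E = 78904/78903 (E = 1 - (-1)/(3*26301) = 1 - ⅓*(-1/26301) = 1 + 1/78903 = 78904/78903 ≈ 1.0000)
-24922/E + 8721/(-36919) = -24922/78904/78903 + 8721/(-36919) = -24922*78903/78904 + 8721*(-1/36919) = -983210283/39452 - 8721/36919 = -36299484498969/1456528388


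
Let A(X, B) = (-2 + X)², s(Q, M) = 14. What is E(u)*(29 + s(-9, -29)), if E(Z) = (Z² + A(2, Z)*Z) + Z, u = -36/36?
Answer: 0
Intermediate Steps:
u = -1 (u = -36*1/36 = -1)
E(Z) = Z + Z² (E(Z) = (Z² + (-2 + 2)²*Z) + Z = (Z² + 0²*Z) + Z = (Z² + 0*Z) + Z = (Z² + 0) + Z = Z² + Z = Z + Z²)
E(u)*(29 + s(-9, -29)) = (-(1 - 1))*(29 + 14) = -1*0*43 = 0*43 = 0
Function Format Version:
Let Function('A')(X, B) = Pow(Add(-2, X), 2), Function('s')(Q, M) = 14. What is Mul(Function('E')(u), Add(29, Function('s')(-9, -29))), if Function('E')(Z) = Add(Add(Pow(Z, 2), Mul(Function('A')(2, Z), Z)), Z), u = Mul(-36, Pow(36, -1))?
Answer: 0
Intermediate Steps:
u = -1 (u = Mul(-36, Rational(1, 36)) = -1)
Function('E')(Z) = Add(Z, Pow(Z, 2)) (Function('E')(Z) = Add(Add(Pow(Z, 2), Mul(Pow(Add(-2, 2), 2), Z)), Z) = Add(Add(Pow(Z, 2), Mul(Pow(0, 2), Z)), Z) = Add(Add(Pow(Z, 2), Mul(0, Z)), Z) = Add(Add(Pow(Z, 2), 0), Z) = Add(Pow(Z, 2), Z) = Add(Z, Pow(Z, 2)))
Mul(Function('E')(u), Add(29, Function('s')(-9, -29))) = Mul(Mul(-1, Add(1, -1)), Add(29, 14)) = Mul(Mul(-1, 0), 43) = Mul(0, 43) = 0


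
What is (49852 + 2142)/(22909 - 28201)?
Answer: -25997/2646 ≈ -9.8250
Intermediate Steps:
(49852 + 2142)/(22909 - 28201) = 51994/(-5292) = 51994*(-1/5292) = -25997/2646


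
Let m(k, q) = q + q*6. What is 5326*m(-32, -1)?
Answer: -37282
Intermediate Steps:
m(k, q) = 7*q (m(k, q) = q + 6*q = 7*q)
5326*m(-32, -1) = 5326*(7*(-1)) = 5326*(-7) = -37282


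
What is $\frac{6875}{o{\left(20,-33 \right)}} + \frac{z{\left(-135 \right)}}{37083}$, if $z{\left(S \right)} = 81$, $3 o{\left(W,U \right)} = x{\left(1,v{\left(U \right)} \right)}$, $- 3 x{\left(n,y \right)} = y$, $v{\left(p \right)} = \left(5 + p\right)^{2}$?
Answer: $- \frac{764815707}{9691024} \approx -78.92$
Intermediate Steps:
$x{\left(n,y \right)} = - \frac{y}{3}$
$o{\left(W,U \right)} = - \frac{\left(5 + U\right)^{2}}{9}$ ($o{\left(W,U \right)} = \frac{\left(- \frac{1}{3}\right) \left(5 + U\right)^{2}}{3} = - \frac{\left(5 + U\right)^{2}}{9}$)
$\frac{6875}{o{\left(20,-33 \right)}} + \frac{z{\left(-135 \right)}}{37083} = \frac{6875}{\left(- \frac{1}{9}\right) \left(5 - 33\right)^{2}} + \frac{81}{37083} = \frac{6875}{\left(- \frac{1}{9}\right) \left(-28\right)^{2}} + 81 \cdot \frac{1}{37083} = \frac{6875}{\left(- \frac{1}{9}\right) 784} + \frac{27}{12361} = \frac{6875}{- \frac{784}{9}} + \frac{27}{12361} = 6875 \left(- \frac{9}{784}\right) + \frac{27}{12361} = - \frac{61875}{784} + \frac{27}{12361} = - \frac{764815707}{9691024}$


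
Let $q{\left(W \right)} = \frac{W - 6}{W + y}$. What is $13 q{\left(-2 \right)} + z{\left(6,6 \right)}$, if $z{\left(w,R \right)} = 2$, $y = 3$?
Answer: $-102$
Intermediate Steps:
$q{\left(W \right)} = \frac{-6 + W}{3 + W}$ ($q{\left(W \right)} = \frac{W - 6}{W + 3} = \frac{-6 + W}{3 + W}$)
$13 q{\left(-2 \right)} + z{\left(6,6 \right)} = 13 \frac{-6 - 2}{3 - 2} + 2 = 13 \cdot 1^{-1} \left(-8\right) + 2 = 13 \cdot 1 \left(-8\right) + 2 = 13 \left(-8\right) + 2 = -104 + 2 = -102$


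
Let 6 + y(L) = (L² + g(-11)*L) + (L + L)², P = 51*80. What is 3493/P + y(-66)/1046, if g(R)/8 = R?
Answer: 58094119/2133840 ≈ 27.225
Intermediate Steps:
g(R) = 8*R
P = 4080
y(L) = -6 - 88*L + 5*L² (y(L) = -6 + ((L² + (8*(-11))*L) + (L + L)²) = -6 + ((L² - 88*L) + (2*L)²) = -6 + ((L² - 88*L) + 4*L²) = -6 + (-88*L + 5*L²) = -6 - 88*L + 5*L²)
3493/P + y(-66)/1046 = 3493/4080 + (-6 - 88*(-66) + 5*(-66)²)/1046 = 3493*(1/4080) + (-6 + 5808 + 5*4356)*(1/1046) = 3493/4080 + (-6 + 5808 + 21780)*(1/1046) = 3493/4080 + 27582*(1/1046) = 3493/4080 + 13791/523 = 58094119/2133840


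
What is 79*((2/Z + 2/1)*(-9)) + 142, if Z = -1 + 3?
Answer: -1991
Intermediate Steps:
Z = 2
79*((2/Z + 2/1)*(-9)) + 142 = 79*((2/2 + 2/1)*(-9)) + 142 = 79*((2*(½) + 2*1)*(-9)) + 142 = 79*((1 + 2)*(-9)) + 142 = 79*(3*(-9)) + 142 = 79*(-27) + 142 = -2133 + 142 = -1991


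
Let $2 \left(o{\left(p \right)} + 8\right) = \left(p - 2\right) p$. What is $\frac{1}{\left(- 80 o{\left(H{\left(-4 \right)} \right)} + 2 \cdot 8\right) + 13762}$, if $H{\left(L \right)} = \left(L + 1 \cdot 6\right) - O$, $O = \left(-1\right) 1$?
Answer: $\frac{1}{14298} \approx 6.994 \cdot 10^{-5}$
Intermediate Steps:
$O = -1$
$H{\left(L \right)} = 7 + L$ ($H{\left(L \right)} = \left(L + 1 \cdot 6\right) - -1 = \left(L + 6\right) + 1 = \left(6 + L\right) + 1 = 7 + L$)
$o{\left(p \right)} = -8 + \frac{p \left(-2 + p\right)}{2}$ ($o{\left(p \right)} = -8 + \frac{\left(p - 2\right) p}{2} = -8 + \frac{\left(-2 + p\right) p}{2} = -8 + \frac{p \left(-2 + p\right)}{2}$)
$\frac{1}{\left(- 80 o{\left(H{\left(-4 \right)} \right)} + 2 \cdot 8\right) + 13762} = \frac{1}{\left(- 80 \left(-8 + \frac{\left(7 - 4\right)^{2}}{2} - \left(7 - 4\right)\right) + 2 \cdot 8\right) + 13762} = \frac{1}{\left(- 80 \left(-8 + \frac{3^{2}}{2} - 3\right) + 16\right) + 13762} = \frac{1}{\left(- 80 \left(-8 + \frac{1}{2} \cdot 9 - 3\right) + 16\right) + 13762} = \frac{1}{\left(- 80 \left(-8 + \frac{9}{2} - 3\right) + 16\right) + 13762} = \frac{1}{\left(\left(-80\right) \left(- \frac{13}{2}\right) + 16\right) + 13762} = \frac{1}{\left(520 + 16\right) + 13762} = \frac{1}{536 + 13762} = \frac{1}{14298}$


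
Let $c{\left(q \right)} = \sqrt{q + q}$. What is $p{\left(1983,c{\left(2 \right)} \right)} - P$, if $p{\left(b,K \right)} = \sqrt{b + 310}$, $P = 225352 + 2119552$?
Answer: $-2344904 + \sqrt{2293} \approx -2.3449 \cdot 10^{6}$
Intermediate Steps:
$c{\left(q \right)} = \sqrt{2} \sqrt{q}$ ($c{\left(q \right)} = \sqrt{2 q} = \sqrt{2} \sqrt{q}$)
$P = 2344904$
$p{\left(b,K \right)} = \sqrt{310 + b}$
$p{\left(1983,c{\left(2 \right)} \right)} - P = \sqrt{310 + 1983} - 2344904 = \sqrt{2293} - 2344904 = -2344904 + \sqrt{2293}$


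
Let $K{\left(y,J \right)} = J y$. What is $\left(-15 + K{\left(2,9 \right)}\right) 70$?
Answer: $210$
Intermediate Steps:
$\left(-15 + K{\left(2,9 \right)}\right) 70 = \left(-15 + 9 \cdot 2\right) 70 = \left(-15 + 18\right) 70 = 3 \cdot 70 = 210$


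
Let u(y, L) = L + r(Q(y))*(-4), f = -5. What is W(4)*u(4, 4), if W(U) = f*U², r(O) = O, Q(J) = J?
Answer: 960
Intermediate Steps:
u(y, L) = L - 4*y (u(y, L) = L + y*(-4) = L - 4*y)
W(U) = -5*U²
W(4)*u(4, 4) = (-5*4²)*(4 - 4*4) = (-5*16)*(4 - 16) = -80*(-12) = 960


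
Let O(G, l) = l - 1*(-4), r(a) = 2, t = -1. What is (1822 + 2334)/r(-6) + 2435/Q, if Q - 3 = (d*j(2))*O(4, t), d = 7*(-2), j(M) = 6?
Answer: 514987/249 ≈ 2068.2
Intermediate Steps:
O(G, l) = 4 + l (O(G, l) = l + 4 = 4 + l)
d = -14
Q = -249 (Q = 3 + (-14*6)*(4 - 1) = 3 - 84*3 = 3 - 252 = -249)
(1822 + 2334)/r(-6) + 2435/Q = (1822 + 2334)/2 + 2435/(-249) = 4156*(1/2) + 2435*(-1/249) = 2078 - 2435/249 = 514987/249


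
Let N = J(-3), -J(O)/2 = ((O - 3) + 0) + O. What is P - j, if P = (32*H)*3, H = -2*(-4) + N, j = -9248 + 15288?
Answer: -3544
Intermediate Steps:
J(O) = 6 - 4*O (J(O) = -2*(((O - 3) + 0) + O) = -2*(((-3 + O) + 0) + O) = -2*((-3 + O) + O) = -2*(-3 + 2*O) = 6 - 4*O)
j = 6040
N = 18 (N = 6 - 4*(-3) = 6 + 12 = 18)
H = 26 (H = -2*(-4) + 18 = 8 + 18 = 26)
P = 2496 (P = (32*26)*3 = 832*3 = 2496)
P - j = 2496 - 1*6040 = 2496 - 6040 = -3544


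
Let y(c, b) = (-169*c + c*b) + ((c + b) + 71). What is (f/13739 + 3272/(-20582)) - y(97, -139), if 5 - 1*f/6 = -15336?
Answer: 4220933866885/141388049 ≈ 29854.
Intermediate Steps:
f = 92046 (f = 30 - 6*(-15336) = 30 + 92016 = 92046)
y(c, b) = 71 + b - 168*c + b*c (y(c, b) = (-169*c + b*c) + ((b + c) + 71) = (-169*c + b*c) + (71 + b + c) = 71 + b - 168*c + b*c)
(f/13739 + 3272/(-20582)) - y(97, -139) = (92046/13739 + 3272/(-20582)) - (71 - 139 - 168*97 - 139*97) = (92046*(1/13739) + 3272*(-1/20582)) - (71 - 139 - 16296 - 13483) = (92046/13739 - 1636/10291) - 1*(-29847) = 924768382/141388049 + 29847 = 4220933866885/141388049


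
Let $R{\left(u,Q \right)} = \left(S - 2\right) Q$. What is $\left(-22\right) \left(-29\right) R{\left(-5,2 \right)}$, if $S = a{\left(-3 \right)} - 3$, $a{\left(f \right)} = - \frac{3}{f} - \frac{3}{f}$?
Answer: $-3828$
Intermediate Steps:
$a{\left(f \right)} = - \frac{6}{f}$
$S = -1$ ($S = - \frac{6}{-3} - 3 = \left(-6\right) \left(- \frac{1}{3}\right) - 3 = 2 - 3 = -1$)
$R{\left(u,Q \right)} = - 3 Q$ ($R{\left(u,Q \right)} = \left(-1 - 2\right) Q = - 3 Q$)
$\left(-22\right) \left(-29\right) R{\left(-5,2 \right)} = \left(-22\right) \left(-29\right) \left(\left(-3\right) 2\right) = 638 \left(-6\right) = -3828$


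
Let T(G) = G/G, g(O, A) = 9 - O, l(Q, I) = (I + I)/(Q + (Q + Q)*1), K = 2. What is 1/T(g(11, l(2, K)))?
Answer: 1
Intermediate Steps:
l(Q, I) = 2*I/(3*Q) (l(Q, I) = (2*I)/(Q + (2*Q)*1) = (2*I)/(Q + 2*Q) = (2*I)/((3*Q)) = (2*I)*(1/(3*Q)) = 2*I/(3*Q))
T(G) = 1
1/T(g(11, l(2, K))) = 1/1 = 1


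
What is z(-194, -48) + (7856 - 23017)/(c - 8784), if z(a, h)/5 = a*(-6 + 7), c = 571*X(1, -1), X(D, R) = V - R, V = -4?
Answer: -10166929/10497 ≈ -968.56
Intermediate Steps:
X(D, R) = -4 - R
c = -1713 (c = 571*(-4 - 1*(-1)) = 571*(-4 + 1) = 571*(-3) = -1713)
z(a, h) = 5*a (z(a, h) = 5*(a*(-6 + 7)) = 5*(a*1) = 5*a)
z(-194, -48) + (7856 - 23017)/(c - 8784) = 5*(-194) + (7856 - 23017)/(-1713 - 8784) = -970 - 15161/(-10497) = -970 - 15161*(-1/10497) = -970 + 15161/10497 = -10166929/10497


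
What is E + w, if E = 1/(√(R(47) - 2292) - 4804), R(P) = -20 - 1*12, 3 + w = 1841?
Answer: 10605598829/5770185 - I*√581/11540370 ≈ 1838.0 - 2.0887e-6*I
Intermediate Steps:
w = 1838 (w = -3 + 1841 = 1838)
R(P) = -32 (R(P) = -20 - 12 = -32)
E = 1/(-4804 + 2*I*√581) (E = 1/(√(-32 - 2292) - 4804) = 1/(√(-2324) - 4804) = 1/(2*I*√581 - 4804) = 1/(-4804 + 2*I*√581) ≈ -0.00020814 - 2.089e-6*I)
E + w = (-1201/5770185 - I*√581/11540370) + 1838 = 10605598829/5770185 - I*√581/11540370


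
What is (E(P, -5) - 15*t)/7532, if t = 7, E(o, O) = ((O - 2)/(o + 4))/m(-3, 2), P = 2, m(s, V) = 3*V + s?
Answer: -271/19368 ≈ -0.013992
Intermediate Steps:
m(s, V) = s + 3*V
E(o, O) = (-2 + O)/(3*(4 + o)) (E(o, O) = ((O - 2)/(o + 4))/(-3 + 3*2) = ((-2 + O)/(4 + o))/(-3 + 6) = ((-2 + O)/(4 + o))/3 = ((-2 + O)/(4 + o))*(⅓) = (-2 + O)/(3*(4 + o)))
(E(P, -5) - 15*t)/7532 = ((-2 - 5)/(3*(4 + 2)) - 15*7)/7532 = ((⅓)*(-7)/6 - 105)*(1/7532) = ((⅓)*(⅙)*(-7) - 105)*(1/7532) = (-7/18 - 105)*(1/7532) = -1897/18*1/7532 = -271/19368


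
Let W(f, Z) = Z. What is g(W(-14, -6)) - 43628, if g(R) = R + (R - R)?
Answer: -43634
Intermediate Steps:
g(R) = R (g(R) = R + 0 = R)
g(W(-14, -6)) - 43628 = -6 - 43628 = -43634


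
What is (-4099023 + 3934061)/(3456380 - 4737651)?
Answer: 164962/1281271 ≈ 0.12875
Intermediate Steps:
(-4099023 + 3934061)/(3456380 - 4737651) = -164962/(-1281271) = -164962*(-1/1281271) = 164962/1281271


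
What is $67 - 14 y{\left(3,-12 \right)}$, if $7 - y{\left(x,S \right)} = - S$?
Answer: $137$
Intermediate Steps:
$y{\left(x,S \right)} = 7 + S$ ($y{\left(x,S \right)} = 7 - - S = 7 + S$)
$67 - 14 y{\left(3,-12 \right)} = 67 - 14 \left(7 - 12\right) = 67 - -70 = 67 + 70 = 137$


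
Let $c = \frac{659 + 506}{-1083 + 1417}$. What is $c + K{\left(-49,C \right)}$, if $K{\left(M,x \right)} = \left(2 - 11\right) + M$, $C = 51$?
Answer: $- \frac{18207}{334} \approx -54.512$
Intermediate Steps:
$K{\left(M,x \right)} = -9 + M$
$c = \frac{1165}{334} \approx 3.488$
$c + K{\left(-49,C \right)} = \frac{1165}{334} - 58 = - \frac{18207}{334}$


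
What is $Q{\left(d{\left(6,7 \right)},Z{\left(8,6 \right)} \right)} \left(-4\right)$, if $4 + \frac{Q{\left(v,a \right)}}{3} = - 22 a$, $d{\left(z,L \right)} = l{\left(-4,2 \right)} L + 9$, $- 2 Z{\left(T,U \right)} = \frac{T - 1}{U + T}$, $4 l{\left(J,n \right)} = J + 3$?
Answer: $-18$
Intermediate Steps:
$l{\left(J,n \right)} = \frac{3}{4} + \frac{J}{4}$ ($l{\left(J,n \right)} = \frac{J + 3}{4} = \frac{3 + J}{4} = \frac{3}{4} + \frac{J}{4}$)
$Z{\left(T,U \right)} = - \frac{-1 + T}{2 \left(T + U\right)}$ ($Z{\left(T,U \right)} = - \frac{\left(T - 1\right) \frac{1}{U + T}}{2} = - \frac{\left(-1 + T\right) \frac{1}{T + U}}{2} = - \frac{\frac{1}{T + U} \left(-1 + T\right)}{2} = - \frac{-1 + T}{2 \left(T + U\right)}$)
$d{\left(z,L \right)} = 9 - \frac{L}{4}$ ($d{\left(z,L \right)} = \left(\frac{3}{4} + \frac{1}{4} \left(-4\right)\right) L + 9 = \left(\frac{3}{4} - 1\right) L + 9 = - \frac{L}{4} + 9 = 9 - \frac{L}{4}$)
$Q{\left(v,a \right)} = -12 - 66 a$ ($Q{\left(v,a \right)} = -12 + 3 \left(- 22 a\right) = -12 - 66 a$)
$Q{\left(d{\left(6,7 \right)},Z{\left(8,6 \right)} \right)} \left(-4\right) = \left(-12 - 66 \frac{1 - 8}{2 \left(8 + 6\right)}\right) \left(-4\right) = \left(-12 - 66 \frac{1 - 8}{2 \cdot 14}\right) \left(-4\right) = \left(-12 - 66 \cdot \frac{1}{2} \cdot \frac{1}{14} \left(-7\right)\right) \left(-4\right) = \left(-12 - - \frac{33}{2}\right) \left(-4\right) = \left(-12 + \frac{33}{2}\right) \left(-4\right) = \frac{9}{2} \left(-4\right) = -18$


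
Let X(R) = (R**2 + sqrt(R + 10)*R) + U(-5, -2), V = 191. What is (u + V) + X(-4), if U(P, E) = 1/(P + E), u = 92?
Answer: 2092/7 - 4*sqrt(6) ≈ 289.06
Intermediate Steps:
U(P, E) = 1/(E + P)
X(R) = -1/7 + R**2 + R*sqrt(10 + R) (X(R) = (R**2 + sqrt(R + 10)*R) + 1/(-2 - 5) = (R**2 + sqrt(10 + R)*R) + 1/(-7) = (R**2 + R*sqrt(10 + R)) - 1/7 = -1/7 + R**2 + R*sqrt(10 + R))
(u + V) + X(-4) = (92 + 191) + (-1/7 + (-4)**2 - 4*sqrt(10 - 4)) = 283 + (-1/7 + 16 - 4*sqrt(6)) = 283 + (111/7 - 4*sqrt(6)) = 2092/7 - 4*sqrt(6)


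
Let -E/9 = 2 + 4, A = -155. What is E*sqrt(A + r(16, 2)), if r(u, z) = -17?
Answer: -108*I*sqrt(43) ≈ -708.2*I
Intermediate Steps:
E = -54 (E = -9*(2 + 4) = -9*6 = -54)
E*sqrt(A + r(16, 2)) = -54*sqrt(-155 - 17) = -108*I*sqrt(43)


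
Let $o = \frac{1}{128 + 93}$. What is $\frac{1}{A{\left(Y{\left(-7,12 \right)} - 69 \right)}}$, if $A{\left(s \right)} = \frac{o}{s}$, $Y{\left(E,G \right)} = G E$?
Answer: $-33813$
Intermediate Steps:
$Y{\left(E,G \right)} = E G$
$o = \frac{1}{221} \approx 0.0045249$
$A{\left(s \right)} = \frac{1}{221 s}$
$\frac{1}{A{\left(Y{\left(-7,12 \right)} - 69 \right)}} = \frac{1}{\frac{1}{221} \frac{1}{\left(-7\right) 12 - 69}} = \frac{1}{\frac{1}{221} \frac{1}{-84 - 69}} = \frac{1}{\frac{1}{221} \frac{1}{-153}} = \frac{1}{\frac{1}{221} \left(- \frac{1}{153}\right)} = \frac{1}{- \frac{1}{33813}} = -33813$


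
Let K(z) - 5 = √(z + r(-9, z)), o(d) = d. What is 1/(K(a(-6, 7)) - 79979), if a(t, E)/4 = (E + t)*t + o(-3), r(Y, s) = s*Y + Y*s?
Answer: -4443/355324448 - √17/1065973344 ≈ -1.2508e-5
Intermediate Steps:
r(Y, s) = 2*Y*s (r(Y, s) = Y*s + Y*s = 2*Y*s)
a(t, E) = -12 + 4*t*(E + t) (a(t, E) = 4*((E + t)*t - 3) = 4*(t*(E + t) - 3) = 4*(-3 + t*(E + t)) = -12 + 4*t*(E + t))
K(z) = 5 + √17*√(-z) (K(z) = 5 + √(z + 2*(-9)*z) = 5 + √(z - 18*z) = 5 + √(-17*z) = 5 + √17*√(-z))
1/(K(a(-6, 7)) - 79979) = 1/((5 + √17*√(-(-12 + 4*(-6)² + 4*7*(-6)))) - 79979) = 1/((5 + √17*√(-(-12 + 4*36 - 168))) - 79979) = 1/((5 + √17*√(-(-12 + 144 - 168))) - 79979) = 1/((5 + √17*√(-1*(-36))) - 79979) = 1/((5 + √17*√36) - 79979) = 1/((5 + √17*6) - 79979) = 1/((5 + 6*√17) - 79979) = 1/(-79974 + 6*√17)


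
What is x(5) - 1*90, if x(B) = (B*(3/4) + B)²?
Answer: -215/16 ≈ -13.438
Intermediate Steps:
x(B) = 49*B²/16 (x(B) = (B*(3*(¼)) + B)² = (B*(¾) + B)² = (3*B/4 + B)² = (7*B/4)² = 49*B²/16)
x(5) - 1*90 = (49/16)*5² - 1*90 = (49/16)*25 - 90 = 1225/16 - 90 = -215/16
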